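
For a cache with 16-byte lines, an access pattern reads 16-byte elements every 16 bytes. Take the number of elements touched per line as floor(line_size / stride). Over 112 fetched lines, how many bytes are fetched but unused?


Elements per line = floor(16 / 16) = 1
Bytes used per line = 1 * 16 = 16
Wasted per line = 16 - 16 = 0
Total wasted = 0 * 112 = 0

0


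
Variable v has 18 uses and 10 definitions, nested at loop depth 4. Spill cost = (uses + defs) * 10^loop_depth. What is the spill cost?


uses + defs = 18 + 10 = 28
10^4 = 10000
Spill cost = 28 * 10000 = 280000

280000


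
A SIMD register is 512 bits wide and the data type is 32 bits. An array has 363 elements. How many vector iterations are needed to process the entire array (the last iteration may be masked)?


Width = 512 / 32 = 16 elements per vector op
Iterations = ceil(363 / 16) = 23

23


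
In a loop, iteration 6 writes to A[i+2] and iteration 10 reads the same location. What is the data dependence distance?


Distance = read iteration - write iteration
= 10 - 6 = 4

4


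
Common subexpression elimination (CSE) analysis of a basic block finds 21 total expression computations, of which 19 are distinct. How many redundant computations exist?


CSE count = total expressions - unique expressions
= 21 - 19 = 2

2


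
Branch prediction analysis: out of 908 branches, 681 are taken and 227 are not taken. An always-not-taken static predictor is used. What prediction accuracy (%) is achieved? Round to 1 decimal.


Predictor: always-not-taken
Correct predictions = 227
Accuracy = 227 / 908 * 100 = 25.0%

25.0


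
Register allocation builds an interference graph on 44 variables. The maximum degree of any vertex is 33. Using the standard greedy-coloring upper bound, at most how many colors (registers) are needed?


Greedy coloring never needs more than (max_degree + 1) colors: when coloring a vertex, at most max_degree neighbors are already colored.
Upper bound = 33 + 1 = 34

34


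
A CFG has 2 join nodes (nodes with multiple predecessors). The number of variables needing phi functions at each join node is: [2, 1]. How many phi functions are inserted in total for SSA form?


Total phi functions = sum of phi functions at each join node
= 2 + 1 = 3

3


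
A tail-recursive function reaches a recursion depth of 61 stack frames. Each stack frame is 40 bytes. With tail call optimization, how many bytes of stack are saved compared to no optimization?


Without TCO: 61 * 40 = 2440 bytes
With TCO: reuse 1 frame = 40 bytes
Savings = 2440 - 40 = 2400

2400


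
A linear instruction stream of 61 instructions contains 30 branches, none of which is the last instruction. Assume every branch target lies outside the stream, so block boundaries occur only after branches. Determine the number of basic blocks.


With no in-sequence branch targets, the leaders are the first instruction plus the instruction after each branch.
Number of basic blocks = branches + 1
= 30 + 1 = 31

31


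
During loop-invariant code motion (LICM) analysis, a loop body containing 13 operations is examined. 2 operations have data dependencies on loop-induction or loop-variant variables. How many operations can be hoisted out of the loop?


Invariant candidates = total - loop-dependent
= 13 - 2 = 11

11


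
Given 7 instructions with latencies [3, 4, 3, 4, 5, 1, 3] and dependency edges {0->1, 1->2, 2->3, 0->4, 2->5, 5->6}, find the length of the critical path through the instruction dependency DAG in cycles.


Compute longest path through dependency graph: dist(Ik) = max over predecessors of dist + latency(Ik).
dist(I0) = latency 3 = 3
dist(I1) = dist(I0) + 4 = 3 + 4 = 7
dist(I2) = dist(I1) + 3 = 7 + 3 = 10
dist(I3) = dist(I2) + 4 = 10 + 4 = 14
dist(I4) = dist(I0) + 5 = 3 + 5 = 8
dist(I5) = dist(I2) + 1 = 10 + 1 = 11
dist(I6) = dist(I5) + 3 = 11 + 3 = 14
Critical path = max dist = 14

14


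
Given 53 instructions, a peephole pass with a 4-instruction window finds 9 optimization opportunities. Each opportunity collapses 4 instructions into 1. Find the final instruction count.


Each match removes 3 instructions.
Total removed = 9 * 3 = 27
Remaining = 53 - 27 = 26

26


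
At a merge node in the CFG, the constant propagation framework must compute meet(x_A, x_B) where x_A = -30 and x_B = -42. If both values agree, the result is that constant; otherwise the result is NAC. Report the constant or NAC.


Meet operation: if both paths give the same constant, result is that constant; if they differ, result is NAC (not-a-constant).
Path A: -30, Path B: -42 -> differ
Result: not-a-constant -> NAC

NAC


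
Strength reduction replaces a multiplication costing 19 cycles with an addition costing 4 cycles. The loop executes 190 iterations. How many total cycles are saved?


Per-iteration saving = 19 - 4 = 15
Total saved = 190 * 15 = 2850

2850


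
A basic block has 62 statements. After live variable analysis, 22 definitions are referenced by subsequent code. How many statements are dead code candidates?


Dead code = total statements - live definitions
= 62 - 22 = 40

40


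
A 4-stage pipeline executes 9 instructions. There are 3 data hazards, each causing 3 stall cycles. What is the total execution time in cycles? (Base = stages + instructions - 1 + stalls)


Base cycles = 4 + 9 - 1 = 12
Total stalls = 3 * 3 = 9
Total = 12 + 9 = 21

21


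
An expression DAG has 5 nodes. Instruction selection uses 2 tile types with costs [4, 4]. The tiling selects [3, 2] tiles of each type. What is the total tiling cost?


Total cost = sum(count_i * cost_i)
= 3*4 + 2*4
= 20

20


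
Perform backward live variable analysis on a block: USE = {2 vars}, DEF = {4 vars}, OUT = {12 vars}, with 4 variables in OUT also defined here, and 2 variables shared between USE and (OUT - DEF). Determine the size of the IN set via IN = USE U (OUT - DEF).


OUT - DEF: 12 - 4 = 8
|IN| = |USE| + |OUT - DEF| - |USE ∩ (OUT - DEF)| = 2 + 8 - 2 = 8

8


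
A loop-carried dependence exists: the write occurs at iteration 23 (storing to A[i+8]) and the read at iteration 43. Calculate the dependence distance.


Distance = read iteration - write iteration
= 43 - 23 = 20

20


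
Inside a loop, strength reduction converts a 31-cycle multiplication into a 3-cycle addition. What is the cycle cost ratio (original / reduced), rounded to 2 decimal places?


Ratio = mult_cost / add_cost = 31 / 3 = 10.33

10.33


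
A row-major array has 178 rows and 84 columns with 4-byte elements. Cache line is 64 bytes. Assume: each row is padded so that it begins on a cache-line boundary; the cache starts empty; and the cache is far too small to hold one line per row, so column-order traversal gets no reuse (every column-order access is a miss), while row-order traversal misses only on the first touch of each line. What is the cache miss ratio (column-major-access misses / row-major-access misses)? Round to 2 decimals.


Each row occupies 84 * 4 = 336 bytes and starts on a line boundary, so it spans ceil(336 / 64) = 6 cache lines.
Row-major traversal misses (one per line touched): 178 * ceil(84 * 4 / 64) = 1068
Column-major traversal misses (no reuse, every access misses): 178 * 84 = 14952
Ratio = 14952 / 1068 = 14.0

14.0


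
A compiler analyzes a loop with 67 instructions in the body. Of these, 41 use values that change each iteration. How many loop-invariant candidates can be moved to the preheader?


Invariant candidates = total - loop-dependent
= 67 - 41 = 26

26


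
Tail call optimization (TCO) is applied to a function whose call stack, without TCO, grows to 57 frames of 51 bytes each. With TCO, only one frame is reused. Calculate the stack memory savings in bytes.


Without TCO: 57 * 51 = 2907 bytes
With TCO: reuse 1 frame = 51 bytes
Savings = 2907 - 51 = 2856

2856


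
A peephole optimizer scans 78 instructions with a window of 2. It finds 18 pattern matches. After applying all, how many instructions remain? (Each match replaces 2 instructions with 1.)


Each match removes 1 instructions.
Total removed = 18 * 1 = 18
Remaining = 78 - 18 = 60

60


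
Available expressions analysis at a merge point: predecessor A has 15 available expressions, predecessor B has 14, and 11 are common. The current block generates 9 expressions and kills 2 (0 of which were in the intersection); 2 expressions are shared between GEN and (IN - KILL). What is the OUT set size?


IN = intersection of predecessors = 11
IN - KILL = 11 - 0 = 11
|OUT| = |GEN| + |IN - KILL| - |GEN ∩ (IN - KILL)| = 9 + 11 - 2 = 18

18


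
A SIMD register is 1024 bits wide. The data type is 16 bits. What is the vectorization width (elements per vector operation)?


Width = SIMD bits / data type bits
= 1024 / 16 = 64

64


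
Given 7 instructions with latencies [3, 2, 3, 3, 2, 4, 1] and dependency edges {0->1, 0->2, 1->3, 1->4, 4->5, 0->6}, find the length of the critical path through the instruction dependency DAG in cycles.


Compute longest path through dependency graph: dist(Ik) = max over predecessors of dist + latency(Ik).
dist(I0) = latency 3 = 3
dist(I1) = dist(I0) + 2 = 3 + 2 = 5
dist(I2) = dist(I0) + 3 = 3 + 3 = 6
dist(I3) = dist(I1) + 3 = 5 + 3 = 8
dist(I4) = dist(I1) + 2 = 5 + 2 = 7
dist(I5) = dist(I4) + 4 = 7 + 4 = 11
dist(I6) = dist(I0) + 1 = 3 + 1 = 4
Critical path = max dist = 11

11


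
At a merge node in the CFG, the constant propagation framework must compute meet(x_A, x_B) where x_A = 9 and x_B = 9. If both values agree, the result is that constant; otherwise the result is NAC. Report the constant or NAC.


Meet operation: if both paths give the same constant, result is that constant; if they differ, result is NAC (not-a-constant).
Path A: 9, Path B: 9 -> equal
Result: constant -> 9

9


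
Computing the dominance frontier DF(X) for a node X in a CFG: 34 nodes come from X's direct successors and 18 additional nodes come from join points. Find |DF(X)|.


DF(X) = direct successor contributions + join point contributions
= 34 + 18 = 52

52


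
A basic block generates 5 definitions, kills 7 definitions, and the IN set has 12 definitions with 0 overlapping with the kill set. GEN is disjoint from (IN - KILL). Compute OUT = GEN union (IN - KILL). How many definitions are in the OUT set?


IN - KILL: 12 - 0 = 12 surviving definitions
OUT = GEN + surviving = 5 + 12 = 17

17


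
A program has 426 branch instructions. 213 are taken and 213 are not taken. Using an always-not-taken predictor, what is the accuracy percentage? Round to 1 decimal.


Predictor: always-not-taken
Correct predictions = 213
Accuracy = 213 / 426 * 100 = 50.0%

50.0


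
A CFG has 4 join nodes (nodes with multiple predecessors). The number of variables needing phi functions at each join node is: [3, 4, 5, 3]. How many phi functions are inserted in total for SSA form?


Total phi functions = sum of phi functions at each join node
= 3 + 4 + 5 + 3 = 15

15


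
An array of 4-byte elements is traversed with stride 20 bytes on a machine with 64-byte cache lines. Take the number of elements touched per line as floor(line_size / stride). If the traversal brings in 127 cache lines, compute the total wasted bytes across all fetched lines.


Elements per line = floor(64 / 20) = 3
Bytes used per line = 3 * 4 = 12
Wasted per line = 64 - 12 = 52
Total wasted = 52 * 127 = 6604

6604


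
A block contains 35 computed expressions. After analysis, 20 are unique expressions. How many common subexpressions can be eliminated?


CSE count = total expressions - unique expressions
= 35 - 20 = 15

15


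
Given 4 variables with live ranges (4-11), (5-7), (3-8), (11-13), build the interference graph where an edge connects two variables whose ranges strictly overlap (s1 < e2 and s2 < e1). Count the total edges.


Check all pairs for overlapping intervals.
Two intervals (s1,e1) and (s2,e2) overlap if s1 < e2 and s2 < e1.
v0 (4-11) vs v1..v3: overlaps v1, v2 -> 2
v1 (5-7) vs v2..v3: overlaps v2 -> 1
v2 (3-8) vs v3: overlaps none -> 0
Total overlapping pairs = 2 + 1 + 0 = 3

3


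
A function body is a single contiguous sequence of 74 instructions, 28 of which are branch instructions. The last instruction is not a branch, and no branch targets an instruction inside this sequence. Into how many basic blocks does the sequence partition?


With no in-sequence branch targets, the leaders are the first instruction plus the instruction after each branch.
Number of basic blocks = branches + 1
= 28 + 1 = 29

29


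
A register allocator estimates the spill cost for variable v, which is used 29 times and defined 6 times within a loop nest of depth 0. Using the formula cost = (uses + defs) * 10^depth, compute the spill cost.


uses + defs = 29 + 6 = 35
10^0 = 1
Spill cost = 35 * 1 = 35

35


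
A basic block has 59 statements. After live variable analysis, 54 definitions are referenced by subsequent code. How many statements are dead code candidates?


Dead code = total statements - live definitions
= 59 - 54 = 5

5


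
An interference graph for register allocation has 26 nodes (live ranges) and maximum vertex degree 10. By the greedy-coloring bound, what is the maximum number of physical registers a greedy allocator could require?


Greedy coloring never needs more than (max_degree + 1) colors: when coloring a vertex, at most max_degree neighbors are already colored.
Upper bound = 10 + 1 = 11

11


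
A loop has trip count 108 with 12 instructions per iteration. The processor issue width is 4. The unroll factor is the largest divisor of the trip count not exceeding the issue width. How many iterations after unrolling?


Largest divisor of 108 <= 4 is 4
New iterations = 108 / 4 = 27

27


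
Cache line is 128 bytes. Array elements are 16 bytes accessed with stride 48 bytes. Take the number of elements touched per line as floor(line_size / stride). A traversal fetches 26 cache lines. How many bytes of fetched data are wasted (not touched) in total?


Elements per line = floor(128 / 48) = 2
Bytes used per line = 2 * 16 = 32
Wasted per line = 128 - 32 = 96
Total wasted = 96 * 26 = 2496

2496


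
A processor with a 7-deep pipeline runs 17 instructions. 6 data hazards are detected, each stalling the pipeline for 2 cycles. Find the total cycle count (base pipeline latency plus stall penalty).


Base cycles = 7 + 17 - 1 = 23
Total stalls = 6 * 2 = 12
Total = 23 + 12 = 35

35


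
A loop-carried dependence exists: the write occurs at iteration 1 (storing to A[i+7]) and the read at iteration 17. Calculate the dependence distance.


Distance = read iteration - write iteration
= 17 - 1 = 16

16


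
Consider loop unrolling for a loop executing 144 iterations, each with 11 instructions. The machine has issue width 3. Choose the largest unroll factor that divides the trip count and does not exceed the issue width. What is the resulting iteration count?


Largest divisor of 144 <= 3 is 3
New iterations = 144 / 3 = 48

48


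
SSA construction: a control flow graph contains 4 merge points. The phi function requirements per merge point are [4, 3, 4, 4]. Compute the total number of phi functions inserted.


Total phi functions = sum of phi functions at each join node
= 4 + 3 + 4 + 4 = 15

15


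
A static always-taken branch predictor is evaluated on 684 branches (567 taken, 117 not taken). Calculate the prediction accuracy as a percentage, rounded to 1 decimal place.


Predictor: always-taken
Correct predictions = 567
Accuracy = 567 / 684 * 100 = 82.9%

82.9


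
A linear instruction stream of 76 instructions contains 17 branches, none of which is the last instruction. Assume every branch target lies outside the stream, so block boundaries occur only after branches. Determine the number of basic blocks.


With no in-sequence branch targets, the leaders are the first instruction plus the instruction after each branch.
Number of basic blocks = branches + 1
= 17 + 1 = 18

18


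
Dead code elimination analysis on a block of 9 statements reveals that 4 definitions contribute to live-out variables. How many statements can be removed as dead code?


Dead code = total statements - live definitions
= 9 - 4 = 5

5


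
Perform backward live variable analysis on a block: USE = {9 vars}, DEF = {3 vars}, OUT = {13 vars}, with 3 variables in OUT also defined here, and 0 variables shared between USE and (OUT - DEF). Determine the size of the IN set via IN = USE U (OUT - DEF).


OUT - DEF: 13 - 3 = 10
|IN| = |USE| + |OUT - DEF| - |USE ∩ (OUT - DEF)| = 9 + 10 - 0 = 19

19


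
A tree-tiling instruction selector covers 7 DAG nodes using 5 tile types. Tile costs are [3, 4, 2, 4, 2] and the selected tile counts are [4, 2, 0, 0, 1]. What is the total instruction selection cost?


Total cost = sum(count_i * cost_i)
= 4*3 + 2*4 + 0*2 + 0*4 + 1*2
= 22

22


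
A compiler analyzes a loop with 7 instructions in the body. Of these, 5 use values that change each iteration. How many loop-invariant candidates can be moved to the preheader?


Invariant candidates = total - loop-dependent
= 7 - 5 = 2

2


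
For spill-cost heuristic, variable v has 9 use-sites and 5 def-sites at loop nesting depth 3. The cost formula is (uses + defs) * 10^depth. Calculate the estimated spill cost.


uses + defs = 9 + 5 = 14
10^3 = 1000
Spill cost = 14 * 1000 = 14000

14000


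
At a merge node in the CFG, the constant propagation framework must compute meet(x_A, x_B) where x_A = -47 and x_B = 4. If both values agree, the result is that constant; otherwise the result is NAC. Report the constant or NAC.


Meet operation: if both paths give the same constant, result is that constant; if they differ, result is NAC (not-a-constant).
Path A: -47, Path B: 4 -> differ
Result: not-a-constant -> NAC

NAC


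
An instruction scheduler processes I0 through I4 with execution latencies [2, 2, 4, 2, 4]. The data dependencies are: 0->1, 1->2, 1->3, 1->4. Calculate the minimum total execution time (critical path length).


Compute longest path through dependency graph: dist(Ik) = max over predecessors of dist + latency(Ik).
dist(I0) = latency 2 = 2
dist(I1) = dist(I0) + 2 = 2 + 2 = 4
dist(I2) = dist(I1) + 4 = 4 + 4 = 8
dist(I3) = dist(I1) + 2 = 4 + 2 = 6
dist(I4) = dist(I1) + 4 = 4 + 4 = 8
Critical path = max dist = 8

8


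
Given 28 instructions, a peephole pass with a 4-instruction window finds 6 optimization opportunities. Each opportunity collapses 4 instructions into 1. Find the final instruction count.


Each match removes 3 instructions.
Total removed = 6 * 3 = 18
Remaining = 28 - 18 = 10

10


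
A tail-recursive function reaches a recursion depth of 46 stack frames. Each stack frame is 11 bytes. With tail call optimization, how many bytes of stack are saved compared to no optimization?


Without TCO: 46 * 11 = 506 bytes
With TCO: reuse 1 frame = 11 bytes
Savings = 506 - 11 = 495

495


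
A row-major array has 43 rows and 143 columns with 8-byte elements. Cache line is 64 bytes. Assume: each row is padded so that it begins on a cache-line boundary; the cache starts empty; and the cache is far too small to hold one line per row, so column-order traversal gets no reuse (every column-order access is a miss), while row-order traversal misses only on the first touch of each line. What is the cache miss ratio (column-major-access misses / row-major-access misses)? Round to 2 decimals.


Each row occupies 143 * 8 = 1144 bytes and starts on a line boundary, so it spans ceil(1144 / 64) = 18 cache lines.
Row-major traversal misses (one per line touched): 43 * ceil(143 * 8 / 64) = 774
Column-major traversal misses (no reuse, every access misses): 43 * 143 = 6149
Ratio = 6149 / 774 = 7.94

7.94


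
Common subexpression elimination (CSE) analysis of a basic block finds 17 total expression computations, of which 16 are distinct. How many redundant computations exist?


CSE count = total expressions - unique expressions
= 17 - 16 = 1

1


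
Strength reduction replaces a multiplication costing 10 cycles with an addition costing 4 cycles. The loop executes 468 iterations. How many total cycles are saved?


Per-iteration saving = 10 - 4 = 6
Total saved = 468 * 6 = 2808

2808


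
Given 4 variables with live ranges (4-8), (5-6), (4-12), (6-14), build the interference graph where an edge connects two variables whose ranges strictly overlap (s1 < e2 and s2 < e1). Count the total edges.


Check all pairs for overlapping intervals.
Two intervals (s1,e1) and (s2,e2) overlap if s1 < e2 and s2 < e1.
v0 (4-8) vs v1..v3: overlaps v1, v2, v3 -> 3
v1 (5-6) vs v2..v3: overlaps v2 -> 1
v2 (4-12) vs v3: overlaps v3 -> 1
Total overlapping pairs = 3 + 1 + 1 = 5

5


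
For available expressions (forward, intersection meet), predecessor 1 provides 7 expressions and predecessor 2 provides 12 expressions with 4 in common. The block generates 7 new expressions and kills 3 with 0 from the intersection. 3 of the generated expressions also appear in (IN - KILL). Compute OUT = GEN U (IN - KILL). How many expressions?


IN = intersection of predecessors = 4
IN - KILL = 4 - 0 = 4
|OUT| = |GEN| + |IN - KILL| - |GEN ∩ (IN - KILL)| = 7 + 4 - 3 = 8

8


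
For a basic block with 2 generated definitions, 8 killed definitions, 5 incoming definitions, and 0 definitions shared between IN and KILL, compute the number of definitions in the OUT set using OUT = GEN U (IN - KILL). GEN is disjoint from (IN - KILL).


IN - KILL: 5 - 0 = 5 surviving definitions
OUT = GEN + surviving = 2 + 5 = 7

7


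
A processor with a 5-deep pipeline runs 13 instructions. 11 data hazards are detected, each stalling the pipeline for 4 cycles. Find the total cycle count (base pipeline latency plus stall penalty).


Base cycles = 5 + 13 - 1 = 17
Total stalls = 11 * 4 = 44
Total = 17 + 44 = 61

61


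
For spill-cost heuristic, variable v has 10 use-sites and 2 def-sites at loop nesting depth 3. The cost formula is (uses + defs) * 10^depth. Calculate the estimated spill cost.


uses + defs = 10 + 2 = 12
10^3 = 1000
Spill cost = 12 * 1000 = 12000

12000


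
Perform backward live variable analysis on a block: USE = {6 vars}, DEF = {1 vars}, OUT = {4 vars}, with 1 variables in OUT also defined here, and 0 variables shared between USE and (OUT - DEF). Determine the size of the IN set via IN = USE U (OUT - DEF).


OUT - DEF: 4 - 1 = 3
|IN| = |USE| + |OUT - DEF| - |USE ∩ (OUT - DEF)| = 6 + 3 - 0 = 9

9


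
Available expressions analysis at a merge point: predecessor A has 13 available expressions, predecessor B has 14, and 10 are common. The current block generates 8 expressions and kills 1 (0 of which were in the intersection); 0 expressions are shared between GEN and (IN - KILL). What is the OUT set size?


IN = intersection of predecessors = 10
IN - KILL = 10 - 0 = 10
|OUT| = |GEN| + |IN - KILL| - |GEN ∩ (IN - KILL)| = 8 + 10 - 0 = 18

18


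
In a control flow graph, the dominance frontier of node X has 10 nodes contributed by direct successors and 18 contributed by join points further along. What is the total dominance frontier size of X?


DF(X) = direct successor contributions + join point contributions
= 10 + 18 = 28

28


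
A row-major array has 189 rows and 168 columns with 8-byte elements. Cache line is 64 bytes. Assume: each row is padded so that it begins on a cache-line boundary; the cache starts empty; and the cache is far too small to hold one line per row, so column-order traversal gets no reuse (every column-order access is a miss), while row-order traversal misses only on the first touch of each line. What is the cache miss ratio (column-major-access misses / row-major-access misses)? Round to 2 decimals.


Each row occupies 168 * 8 = 1344 bytes and starts on a line boundary, so it spans ceil(1344 / 64) = 21 cache lines.
Row-major traversal misses (one per line touched): 189 * ceil(168 * 8 / 64) = 3969
Column-major traversal misses (no reuse, every access misses): 189 * 168 = 31752
Ratio = 31752 / 3969 = 8.0

8.0


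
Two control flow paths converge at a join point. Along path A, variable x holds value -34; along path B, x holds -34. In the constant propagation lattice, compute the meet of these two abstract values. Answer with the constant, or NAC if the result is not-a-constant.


Meet operation: if both paths give the same constant, result is that constant; if they differ, result is NAC (not-a-constant).
Path A: -34, Path B: -34 -> equal
Result: constant -> -34

-34


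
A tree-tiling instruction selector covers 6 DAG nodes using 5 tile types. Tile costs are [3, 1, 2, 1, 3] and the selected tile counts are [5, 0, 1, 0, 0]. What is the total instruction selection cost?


Total cost = sum(count_i * cost_i)
= 5*3 + 0*1 + 1*2 + 0*1 + 0*3
= 17

17


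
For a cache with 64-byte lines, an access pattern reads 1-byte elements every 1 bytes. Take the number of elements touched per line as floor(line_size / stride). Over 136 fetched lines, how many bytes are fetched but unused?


Elements per line = floor(64 / 1) = 64
Bytes used per line = 64 * 1 = 64
Wasted per line = 64 - 64 = 0
Total wasted = 0 * 136 = 0

0


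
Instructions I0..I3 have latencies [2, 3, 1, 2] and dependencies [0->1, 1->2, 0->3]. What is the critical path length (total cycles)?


Compute longest path through dependency graph: dist(Ik) = max over predecessors of dist + latency(Ik).
dist(I0) = latency 2 = 2
dist(I1) = dist(I0) + 3 = 2 + 3 = 5
dist(I2) = dist(I1) + 1 = 5 + 1 = 6
dist(I3) = dist(I0) + 2 = 2 + 2 = 4
Critical path = max dist = 6

6


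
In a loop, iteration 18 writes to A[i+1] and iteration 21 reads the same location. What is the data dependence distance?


Distance = read iteration - write iteration
= 21 - 18 = 3

3


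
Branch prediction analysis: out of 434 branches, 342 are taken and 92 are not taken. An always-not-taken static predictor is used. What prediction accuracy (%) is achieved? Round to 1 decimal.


Predictor: always-not-taken
Correct predictions = 92
Accuracy = 92 / 434 * 100 = 21.2%

21.2


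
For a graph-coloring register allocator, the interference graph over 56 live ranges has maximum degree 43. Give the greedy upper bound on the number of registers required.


Greedy coloring never needs more than (max_degree + 1) colors: when coloring a vertex, at most max_degree neighbors are already colored.
Upper bound = 43 + 1 = 44

44


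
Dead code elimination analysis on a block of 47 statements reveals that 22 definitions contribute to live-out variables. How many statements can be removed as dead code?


Dead code = total statements - live definitions
= 47 - 22 = 25

25


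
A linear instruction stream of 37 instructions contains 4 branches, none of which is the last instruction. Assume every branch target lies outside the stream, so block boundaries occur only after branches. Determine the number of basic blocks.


With no in-sequence branch targets, the leaders are the first instruction plus the instruction after each branch.
Number of basic blocks = branches + 1
= 4 + 1 = 5

5


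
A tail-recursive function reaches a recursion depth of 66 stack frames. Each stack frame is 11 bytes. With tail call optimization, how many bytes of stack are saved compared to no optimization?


Without TCO: 66 * 11 = 726 bytes
With TCO: reuse 1 frame = 11 bytes
Savings = 726 - 11 = 715

715


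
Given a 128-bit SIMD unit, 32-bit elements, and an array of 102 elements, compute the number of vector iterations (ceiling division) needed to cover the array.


Width = 128 / 32 = 4 elements per vector op
Iterations = ceil(102 / 4) = 26

26


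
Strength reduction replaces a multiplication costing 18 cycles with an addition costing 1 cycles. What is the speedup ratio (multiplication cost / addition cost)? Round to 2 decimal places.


Ratio = mult_cost / add_cost = 18 / 1 = 18.0

18.0


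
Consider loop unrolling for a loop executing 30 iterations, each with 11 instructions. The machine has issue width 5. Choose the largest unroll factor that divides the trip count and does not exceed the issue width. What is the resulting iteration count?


Largest divisor of 30 <= 5 is 5
New iterations = 30 / 5 = 6

6


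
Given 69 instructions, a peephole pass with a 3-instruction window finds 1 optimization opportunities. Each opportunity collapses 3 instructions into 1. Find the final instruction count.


Each match removes 2 instructions.
Total removed = 1 * 2 = 2
Remaining = 69 - 2 = 67

67


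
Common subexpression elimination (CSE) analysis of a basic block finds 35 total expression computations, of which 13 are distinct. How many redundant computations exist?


CSE count = total expressions - unique expressions
= 35 - 13 = 22

22


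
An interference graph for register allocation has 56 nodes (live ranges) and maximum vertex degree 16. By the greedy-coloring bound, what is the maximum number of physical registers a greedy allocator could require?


Greedy coloring never needs more than (max_degree + 1) colors: when coloring a vertex, at most max_degree neighbors are already colored.
Upper bound = 16 + 1 = 17

17


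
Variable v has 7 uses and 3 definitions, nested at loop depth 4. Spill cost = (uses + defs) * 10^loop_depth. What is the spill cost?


uses + defs = 7 + 3 = 10
10^4 = 10000
Spill cost = 10 * 10000 = 100000

100000


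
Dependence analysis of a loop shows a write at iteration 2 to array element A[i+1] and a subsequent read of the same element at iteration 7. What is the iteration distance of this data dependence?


Distance = read iteration - write iteration
= 7 - 2 = 5

5


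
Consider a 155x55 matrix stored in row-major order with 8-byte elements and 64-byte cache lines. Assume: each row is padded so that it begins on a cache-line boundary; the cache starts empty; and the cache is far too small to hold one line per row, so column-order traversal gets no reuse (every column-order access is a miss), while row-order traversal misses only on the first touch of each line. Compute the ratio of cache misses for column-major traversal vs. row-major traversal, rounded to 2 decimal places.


Each row occupies 55 * 8 = 440 bytes and starts on a line boundary, so it spans ceil(440 / 64) = 7 cache lines.
Row-major traversal misses (one per line touched): 155 * ceil(55 * 8 / 64) = 1085
Column-major traversal misses (no reuse, every access misses): 155 * 55 = 8525
Ratio = 8525 / 1085 = 7.86

7.86


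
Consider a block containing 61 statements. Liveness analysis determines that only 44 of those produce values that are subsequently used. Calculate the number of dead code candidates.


Dead code = total statements - live definitions
= 61 - 44 = 17

17


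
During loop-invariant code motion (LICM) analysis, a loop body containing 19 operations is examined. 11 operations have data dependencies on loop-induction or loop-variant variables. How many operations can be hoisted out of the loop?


Invariant candidates = total - loop-dependent
= 19 - 11 = 8

8


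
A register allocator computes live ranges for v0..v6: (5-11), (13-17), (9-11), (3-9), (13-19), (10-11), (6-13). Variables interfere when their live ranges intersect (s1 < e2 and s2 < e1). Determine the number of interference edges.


Check all pairs for overlapping intervals.
Two intervals (s1,e1) and (s2,e2) overlap if s1 < e2 and s2 < e1.
v0 (5-11) vs v1..v6: overlaps v2, v3, v5, v6 -> 4
v1 (13-17) vs v2..v6: overlaps v4 -> 1
v2 (9-11) vs v3..v6: overlaps v5, v6 -> 2
v3 (3-9) vs v4..v6: overlaps v6 -> 1
v4 (13-19) vs v5..v6: overlaps none -> 0
v5 (10-11) vs v6: overlaps v6 -> 1
Total overlapping pairs = 4 + 1 + 2 + 1 + 0 + 1 = 9

9


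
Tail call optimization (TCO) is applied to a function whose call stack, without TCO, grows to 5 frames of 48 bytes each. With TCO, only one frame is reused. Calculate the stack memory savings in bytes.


Without TCO: 5 * 48 = 240 bytes
With TCO: reuse 1 frame = 48 bytes
Savings = 240 - 48 = 192

192


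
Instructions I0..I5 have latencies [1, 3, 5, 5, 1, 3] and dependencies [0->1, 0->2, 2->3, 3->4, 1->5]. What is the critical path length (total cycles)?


Compute longest path through dependency graph: dist(Ik) = max over predecessors of dist + latency(Ik).
dist(I0) = latency 1 = 1
dist(I1) = dist(I0) + 3 = 1 + 3 = 4
dist(I2) = dist(I0) + 5 = 1 + 5 = 6
dist(I3) = dist(I2) + 5 = 6 + 5 = 11
dist(I4) = dist(I3) + 1 = 11 + 1 = 12
dist(I5) = dist(I1) + 3 = 4 + 3 = 7
Critical path = max dist = 12

12


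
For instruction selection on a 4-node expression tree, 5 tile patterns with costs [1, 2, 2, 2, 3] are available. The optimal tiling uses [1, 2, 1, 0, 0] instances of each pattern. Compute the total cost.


Total cost = sum(count_i * cost_i)
= 1*1 + 2*2 + 1*2 + 0*2 + 0*3
= 7

7


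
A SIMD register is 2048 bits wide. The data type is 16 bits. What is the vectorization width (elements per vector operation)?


Width = SIMD bits / data type bits
= 2048 / 16 = 128

128


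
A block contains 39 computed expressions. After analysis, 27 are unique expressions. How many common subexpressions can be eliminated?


CSE count = total expressions - unique expressions
= 39 - 27 = 12

12


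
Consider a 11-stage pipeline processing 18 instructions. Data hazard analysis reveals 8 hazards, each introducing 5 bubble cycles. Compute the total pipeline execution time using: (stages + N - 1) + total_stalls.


Base cycles = 11 + 18 - 1 = 28
Total stalls = 8 * 5 = 40
Total = 28 + 40 = 68

68


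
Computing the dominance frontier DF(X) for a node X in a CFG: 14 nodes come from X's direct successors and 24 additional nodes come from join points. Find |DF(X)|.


DF(X) = direct successor contributions + join point contributions
= 14 + 24 = 38

38


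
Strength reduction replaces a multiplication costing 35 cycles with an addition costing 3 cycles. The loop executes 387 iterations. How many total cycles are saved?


Per-iteration saving = 35 - 3 = 32
Total saved = 387 * 32 = 12384

12384


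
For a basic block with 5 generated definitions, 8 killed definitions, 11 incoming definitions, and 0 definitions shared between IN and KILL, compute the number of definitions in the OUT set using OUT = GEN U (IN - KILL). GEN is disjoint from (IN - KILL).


IN - KILL: 11 - 0 = 11 surviving definitions
OUT = GEN + surviving = 5 + 11 = 16

16


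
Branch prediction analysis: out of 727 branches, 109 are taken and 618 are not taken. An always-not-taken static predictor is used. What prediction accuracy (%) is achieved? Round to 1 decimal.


Predictor: always-not-taken
Correct predictions = 618
Accuracy = 618 / 727 * 100 = 85.0%

85.0


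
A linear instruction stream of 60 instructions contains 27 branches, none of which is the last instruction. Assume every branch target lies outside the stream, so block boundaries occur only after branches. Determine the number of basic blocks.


With no in-sequence branch targets, the leaders are the first instruction plus the instruction after each branch.
Number of basic blocks = branches + 1
= 27 + 1 = 28

28


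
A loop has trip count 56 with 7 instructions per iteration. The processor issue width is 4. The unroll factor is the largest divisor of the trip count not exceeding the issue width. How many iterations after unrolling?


Largest divisor of 56 <= 4 is 4
New iterations = 56 / 4 = 14

14


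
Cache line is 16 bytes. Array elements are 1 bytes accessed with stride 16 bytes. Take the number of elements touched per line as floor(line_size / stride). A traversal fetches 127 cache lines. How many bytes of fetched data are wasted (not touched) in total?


Elements per line = floor(16 / 16) = 1
Bytes used per line = 1 * 1 = 1
Wasted per line = 16 - 1 = 15
Total wasted = 15 * 127 = 1905

1905


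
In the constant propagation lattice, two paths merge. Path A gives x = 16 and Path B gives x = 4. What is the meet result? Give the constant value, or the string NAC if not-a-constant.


Meet operation: if both paths give the same constant, result is that constant; if they differ, result is NAC (not-a-constant).
Path A: 16, Path B: 4 -> differ
Result: not-a-constant -> NAC

NAC


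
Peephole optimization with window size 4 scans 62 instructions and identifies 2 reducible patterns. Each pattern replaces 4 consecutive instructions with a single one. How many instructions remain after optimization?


Each match removes 3 instructions.
Total removed = 2 * 3 = 6
Remaining = 62 - 6 = 56

56


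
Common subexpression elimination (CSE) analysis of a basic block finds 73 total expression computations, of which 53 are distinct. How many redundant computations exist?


CSE count = total expressions - unique expressions
= 73 - 53 = 20

20


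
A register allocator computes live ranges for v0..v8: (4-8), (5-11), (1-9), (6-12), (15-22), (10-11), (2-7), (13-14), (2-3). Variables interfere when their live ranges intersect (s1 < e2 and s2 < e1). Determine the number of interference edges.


Check all pairs for overlapping intervals.
Two intervals (s1,e1) and (s2,e2) overlap if s1 < e2 and s2 < e1.
v0 (4-8) vs v1..v8: overlaps v1, v2, v3, v6 -> 4
v1 (5-11) vs v2..v8: overlaps v2, v3, v5, v6 -> 4
v2 (1-9) vs v3..v8: overlaps v3, v6, v8 -> 3
v3 (6-12) vs v4..v8: overlaps v5, v6 -> 2
v4 (15-22) vs v5..v8: overlaps none -> 0
v5 (10-11) vs v6..v8: overlaps none -> 0
v6 (2-7) vs v7..v8: overlaps v8 -> 1
v7 (13-14) vs v8: overlaps none -> 0
Total overlapping pairs = 4 + 4 + 3 + 2 + 0 + 0 + 1 + 0 = 14

14


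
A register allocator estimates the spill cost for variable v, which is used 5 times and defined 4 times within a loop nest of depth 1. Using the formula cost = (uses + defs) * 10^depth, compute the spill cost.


uses + defs = 5 + 4 = 9
10^1 = 10
Spill cost = 9 * 10 = 90

90


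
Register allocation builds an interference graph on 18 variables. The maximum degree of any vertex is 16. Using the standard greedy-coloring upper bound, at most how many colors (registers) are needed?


Greedy coloring never needs more than (max_degree + 1) colors: when coloring a vertex, at most max_degree neighbors are already colored.
Upper bound = 16 + 1 = 17

17


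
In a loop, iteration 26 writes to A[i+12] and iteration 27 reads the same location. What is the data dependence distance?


Distance = read iteration - write iteration
= 27 - 26 = 1

1


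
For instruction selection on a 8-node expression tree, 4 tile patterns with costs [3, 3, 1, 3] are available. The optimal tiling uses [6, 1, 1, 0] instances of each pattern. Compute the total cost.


Total cost = sum(count_i * cost_i)
= 6*3 + 1*3 + 1*1 + 0*3
= 22

22


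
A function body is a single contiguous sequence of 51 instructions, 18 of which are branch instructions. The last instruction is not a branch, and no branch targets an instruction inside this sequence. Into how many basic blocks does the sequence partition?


With no in-sequence branch targets, the leaders are the first instruction plus the instruction after each branch.
Number of basic blocks = branches + 1
= 18 + 1 = 19

19


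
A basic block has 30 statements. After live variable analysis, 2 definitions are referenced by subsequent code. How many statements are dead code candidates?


Dead code = total statements - live definitions
= 30 - 2 = 28

28


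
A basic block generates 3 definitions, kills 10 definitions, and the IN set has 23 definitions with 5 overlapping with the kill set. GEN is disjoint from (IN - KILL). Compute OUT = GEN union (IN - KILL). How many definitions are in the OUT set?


IN - KILL: 23 - 5 = 18 surviving definitions
OUT = GEN + surviving = 3 + 18 = 21

21


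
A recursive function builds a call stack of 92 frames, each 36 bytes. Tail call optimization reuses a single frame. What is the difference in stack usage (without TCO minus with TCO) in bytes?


Without TCO: 92 * 36 = 3312 bytes
With TCO: reuse 1 frame = 36 bytes
Savings = 3312 - 36 = 3276

3276
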